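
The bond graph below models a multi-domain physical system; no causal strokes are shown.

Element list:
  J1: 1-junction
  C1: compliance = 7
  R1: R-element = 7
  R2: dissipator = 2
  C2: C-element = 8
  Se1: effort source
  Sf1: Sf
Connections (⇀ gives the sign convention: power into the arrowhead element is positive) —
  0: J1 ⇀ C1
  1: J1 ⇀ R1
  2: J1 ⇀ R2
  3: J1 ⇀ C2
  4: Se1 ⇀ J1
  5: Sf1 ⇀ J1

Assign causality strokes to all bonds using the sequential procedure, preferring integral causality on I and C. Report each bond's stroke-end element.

b4 stroke→J1  (Se1 fixes effort; stroke away)
b5 stroke→Sf1  (source Sf1 imposes f)
b0 stroke→J1  (1-jn J1 has f-setter on 5)
b1 stroke→J1  (J1 flow already set via bond 5)
b2 stroke→J1  (J1 flow already set via bond 5)
b3 stroke→J1  (J1: bond 5 brought flow, rest push out)

bond 0 →J1
bond 1 →J1
bond 2 →J1
bond 3 →J1
bond 4 →J1
bond 5 →Sf1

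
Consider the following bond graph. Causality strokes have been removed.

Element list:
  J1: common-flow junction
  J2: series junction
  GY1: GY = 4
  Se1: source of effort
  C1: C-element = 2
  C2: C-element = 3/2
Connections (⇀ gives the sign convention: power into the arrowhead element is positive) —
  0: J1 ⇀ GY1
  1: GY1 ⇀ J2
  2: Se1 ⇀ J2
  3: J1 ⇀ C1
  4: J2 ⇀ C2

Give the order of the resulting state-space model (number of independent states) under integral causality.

b2 stroke→J2  (source Se1 imposes e)
b3 stroke→J1  (C1 outputs effort q/C1)
b0 stroke→GY1  (closing 1-jn rule on J1)
b1 stroke→GY1  (GY1 both-in/both-out from 0)
b4 stroke→J2  (J2 flow already set via bond 1)

2  (C1, C2 all integral)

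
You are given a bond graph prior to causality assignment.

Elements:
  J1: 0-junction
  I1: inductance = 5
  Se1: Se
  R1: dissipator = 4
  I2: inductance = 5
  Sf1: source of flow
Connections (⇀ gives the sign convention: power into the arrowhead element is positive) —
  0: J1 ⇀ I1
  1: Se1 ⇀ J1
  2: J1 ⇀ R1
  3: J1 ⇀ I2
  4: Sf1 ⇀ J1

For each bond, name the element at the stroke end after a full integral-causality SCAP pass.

β0 →I1
β1 →J1
β2 →R1
β3 →I2
β4 →Sf1

b1 stroke→J1  (Se1 fixes effort; stroke away)
b4 stroke→Sf1  (source Sf1 imposes f)
b0 stroke→I1  (J1 effort already set via bond 1)
b2 stroke→R1  (common-e at J1 fixed by 1)
b3 stroke→I2  (0-jn J1 has e-setter on 1)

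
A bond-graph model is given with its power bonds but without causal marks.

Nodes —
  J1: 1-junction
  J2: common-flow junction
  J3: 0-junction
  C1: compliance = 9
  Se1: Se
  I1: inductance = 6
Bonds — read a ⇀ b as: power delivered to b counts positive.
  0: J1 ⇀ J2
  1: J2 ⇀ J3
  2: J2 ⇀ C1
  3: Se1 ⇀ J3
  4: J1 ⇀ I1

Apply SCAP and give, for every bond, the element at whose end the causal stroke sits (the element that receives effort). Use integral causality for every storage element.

#3 →J3  (Se1: effort source, stroke at far end)
#1 →J2  (common-e at J3 fixed by 3)
#2 →J2  (C1 outputs effort q/C1)
#0 →J1  (closing 1-jn rule on J2)
#4 →I1  (J1 needs exactly one f-in)

bond 0 |J1
bond 1 |J2
bond 2 |J2
bond 3 |J3
bond 4 |I1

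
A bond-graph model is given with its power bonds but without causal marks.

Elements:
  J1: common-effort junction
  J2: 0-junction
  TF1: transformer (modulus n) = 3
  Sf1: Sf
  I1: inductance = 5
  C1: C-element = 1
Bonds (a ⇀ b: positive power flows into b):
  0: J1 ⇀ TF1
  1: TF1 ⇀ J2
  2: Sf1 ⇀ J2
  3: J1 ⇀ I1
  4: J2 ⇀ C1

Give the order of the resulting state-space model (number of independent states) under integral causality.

bond 2 |Sf1  (Sf1: flow source, stroke at near end)
bond 3 |I1  (I1: I, integral causality)
bond 0 |J1  (J1: last free bond brings effort in)
bond 1 |TF1  (TF1: transformer flips bond 0)
bond 4 |J2  (J2 needs exactly one e-in)

2  (C1, I1 all integral)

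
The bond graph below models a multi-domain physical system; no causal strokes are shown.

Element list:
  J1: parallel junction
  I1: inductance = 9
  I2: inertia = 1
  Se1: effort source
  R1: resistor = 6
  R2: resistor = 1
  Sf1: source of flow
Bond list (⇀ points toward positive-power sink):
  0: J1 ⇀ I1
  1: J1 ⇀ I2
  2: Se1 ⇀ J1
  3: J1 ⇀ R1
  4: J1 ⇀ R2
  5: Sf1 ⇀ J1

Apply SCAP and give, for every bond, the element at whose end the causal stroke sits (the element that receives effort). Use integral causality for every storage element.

β0 stroke→I1
β1 stroke→I2
β2 stroke→J1
β3 stroke→R1
β4 stroke→R2
β5 stroke→Sf1

#2 stroke at J1  (source Se1 imposes e)
#5 stroke at Sf1  (Sf1 (Sf) sets flow on bond)
#0 stroke at I1  (common-e at J1 fixed by 2)
#1 stroke at I2  (J1: bond 2 brought effort, rest push out)
#3 stroke at R1  (common-e at J1 fixed by 2)
#4 stroke at R2  (J1 effort already set via bond 2)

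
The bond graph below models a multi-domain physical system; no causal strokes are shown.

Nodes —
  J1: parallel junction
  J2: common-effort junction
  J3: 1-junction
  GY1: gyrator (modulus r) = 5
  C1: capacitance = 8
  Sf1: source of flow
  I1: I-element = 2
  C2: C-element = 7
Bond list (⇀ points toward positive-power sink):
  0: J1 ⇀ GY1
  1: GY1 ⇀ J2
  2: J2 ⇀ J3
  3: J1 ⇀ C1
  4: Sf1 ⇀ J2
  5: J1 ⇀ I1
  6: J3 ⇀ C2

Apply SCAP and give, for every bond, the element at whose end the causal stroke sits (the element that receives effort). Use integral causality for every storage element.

#0 stroke at GY1
#1 stroke at GY1
#2 stroke at J2
#3 stroke at J1
#4 stroke at Sf1
#5 stroke at I1
#6 stroke at J3

β4 stroke at Sf1  (source Sf1 imposes f)
β3 stroke at J1  (C1 outputs effort q/C1)
β0 stroke at GY1  (J1 effort already set via bond 3)
β5 stroke at I1  (J1 effort already set via bond 3)
β1 stroke at GY1  (GY1 both-in/both-out from 0)
β2 stroke at J2  (closing 0-jn rule on J2)
β6 stroke at J3  (1-jn J3 has f-setter on 2)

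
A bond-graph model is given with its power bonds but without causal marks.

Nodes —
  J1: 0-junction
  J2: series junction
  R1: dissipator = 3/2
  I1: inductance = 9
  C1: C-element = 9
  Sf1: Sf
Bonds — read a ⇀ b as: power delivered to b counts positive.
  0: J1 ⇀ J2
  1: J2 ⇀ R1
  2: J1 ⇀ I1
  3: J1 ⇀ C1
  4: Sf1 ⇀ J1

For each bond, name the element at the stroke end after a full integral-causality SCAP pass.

bond 0 →J2
bond 1 →R1
bond 2 →I1
bond 3 →J1
bond 4 →Sf1

β4 stroke at Sf1  (source Sf1 imposes f)
β2 stroke at I1  (I1 integral (f out))
β3 stroke at J1  (C1: C, integral causality)
β0 stroke at J2  (J1 effort already set via bond 3)
β1 stroke at R1  (J2: last free bond brings flow in)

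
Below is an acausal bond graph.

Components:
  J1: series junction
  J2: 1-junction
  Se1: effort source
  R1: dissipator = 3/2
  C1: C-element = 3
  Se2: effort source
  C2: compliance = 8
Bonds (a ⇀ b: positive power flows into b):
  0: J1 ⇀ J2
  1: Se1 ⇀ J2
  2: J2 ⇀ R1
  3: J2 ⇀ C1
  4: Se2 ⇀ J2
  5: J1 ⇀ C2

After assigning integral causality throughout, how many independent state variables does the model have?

2  (C1, C2 all integral)

b1 →J2  (Se1: effort source, stroke at far end)
b4 →J2  (source Se2 imposes e)
b3 →J2  (C1: C, integral causality)
b5 →J1  (prefer integral on C2)
b0 →J2  (J1: last free bond brings flow in)
b2 →R1  (closing 1-jn rule on J2)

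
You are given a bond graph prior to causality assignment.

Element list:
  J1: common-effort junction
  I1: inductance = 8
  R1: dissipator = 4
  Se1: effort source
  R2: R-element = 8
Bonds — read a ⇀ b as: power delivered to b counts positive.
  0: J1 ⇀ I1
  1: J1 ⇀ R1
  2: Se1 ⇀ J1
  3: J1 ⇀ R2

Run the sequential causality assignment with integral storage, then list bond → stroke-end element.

bond 0 →I1
bond 1 →R1
bond 2 →J1
bond 3 →R2

bond 2 |J1  (Se1: effort source, stroke at far end)
bond 0 |I1  (J1 effort already set via bond 2)
bond 1 |R1  (J1 effort already set via bond 2)
bond 3 |R2  (J1 effort already set via bond 2)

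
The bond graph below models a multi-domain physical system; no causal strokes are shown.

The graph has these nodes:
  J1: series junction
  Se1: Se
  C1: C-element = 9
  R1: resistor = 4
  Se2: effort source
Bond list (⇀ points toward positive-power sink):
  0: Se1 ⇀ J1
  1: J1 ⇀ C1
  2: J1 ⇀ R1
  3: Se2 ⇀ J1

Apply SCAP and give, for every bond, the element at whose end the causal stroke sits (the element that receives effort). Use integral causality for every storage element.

b0 →J1  (Se1 fixes effort; stroke away)
b3 →J1  (Se2 (Se) sets effort on bond)
b1 →J1  (C1: C, integral causality)
b2 →R1  (closing 1-jn rule on J1)

β0 |J1
β1 |J1
β2 |R1
β3 |J1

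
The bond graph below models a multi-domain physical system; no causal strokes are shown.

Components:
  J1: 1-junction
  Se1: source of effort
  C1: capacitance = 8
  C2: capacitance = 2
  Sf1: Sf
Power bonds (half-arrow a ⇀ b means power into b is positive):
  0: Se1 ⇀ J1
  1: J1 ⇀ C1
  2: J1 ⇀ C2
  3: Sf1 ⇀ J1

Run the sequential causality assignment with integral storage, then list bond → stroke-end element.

bond 0 stroke at J1
bond 1 stroke at J1
bond 2 stroke at J1
bond 3 stroke at Sf1

bond 0 |J1  (Se1 fixes effort; stroke away)
bond 3 |Sf1  (Sf1 (Sf) sets flow on bond)
bond 1 |J1  (J1 flow already set via bond 3)
bond 2 |J1  (common-f at J1 fixed by 3)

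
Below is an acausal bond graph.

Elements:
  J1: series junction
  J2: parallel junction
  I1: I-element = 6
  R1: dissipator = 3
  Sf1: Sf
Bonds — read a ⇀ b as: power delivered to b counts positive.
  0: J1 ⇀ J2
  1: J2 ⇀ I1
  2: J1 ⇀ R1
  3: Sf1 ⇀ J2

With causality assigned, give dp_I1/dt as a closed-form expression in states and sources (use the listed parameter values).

dp_I1/dt = 3*F_Sf1 - p_I1/2

bond 3 |Sf1  (Sf1 (Sf) sets flow on bond)
bond 1 |I1  (I1 integral (f out))
bond 0 |J2  (closing 0-jn rule on J2)
bond 2 |J1  (common-f at J1 fixed by 0)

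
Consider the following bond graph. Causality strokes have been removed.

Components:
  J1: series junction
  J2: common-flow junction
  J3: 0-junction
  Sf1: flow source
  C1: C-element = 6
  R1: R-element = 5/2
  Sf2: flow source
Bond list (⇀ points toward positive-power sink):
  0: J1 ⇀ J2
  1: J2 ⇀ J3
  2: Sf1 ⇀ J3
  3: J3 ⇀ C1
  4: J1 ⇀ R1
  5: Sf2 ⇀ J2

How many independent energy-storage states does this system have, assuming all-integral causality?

b2 stroke→Sf1  (source Sf1 imposes f)
b5 stroke→Sf2  (Sf2: flow source, stroke at near end)
b0 stroke→J2  (1-jn J2 has f-setter on 5)
b1 stroke→J2  (1-jn J2 has f-setter on 5)
b3 stroke→J3  (closing 0-jn rule on J3)
b4 stroke→J1  (common-f at J1 fixed by 0)

1  (C1 all integral)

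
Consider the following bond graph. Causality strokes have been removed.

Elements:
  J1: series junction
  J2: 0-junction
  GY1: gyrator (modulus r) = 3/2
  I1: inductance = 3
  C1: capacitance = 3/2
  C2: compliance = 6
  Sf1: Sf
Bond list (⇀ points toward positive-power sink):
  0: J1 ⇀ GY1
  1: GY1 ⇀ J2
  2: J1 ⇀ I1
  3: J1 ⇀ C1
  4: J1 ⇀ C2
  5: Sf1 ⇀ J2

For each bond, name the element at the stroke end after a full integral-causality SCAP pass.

b0 →J1
b1 →J2
b2 →I1
b3 →J1
b4 →J1
b5 →Sf1

b5 stroke→Sf1  (Sf1: flow source, stroke at near end)
b1 stroke→J2  (J2 needs exactly one e-in)
b0 stroke→J1  (GY1: gyrator matches bond 1)
b2 stroke→I1  (I1 outputs flow p/I1)
b3 stroke→J1  (J1: bond 2 brought flow, rest push out)
b4 stroke→J1  (J1 flow already set via bond 2)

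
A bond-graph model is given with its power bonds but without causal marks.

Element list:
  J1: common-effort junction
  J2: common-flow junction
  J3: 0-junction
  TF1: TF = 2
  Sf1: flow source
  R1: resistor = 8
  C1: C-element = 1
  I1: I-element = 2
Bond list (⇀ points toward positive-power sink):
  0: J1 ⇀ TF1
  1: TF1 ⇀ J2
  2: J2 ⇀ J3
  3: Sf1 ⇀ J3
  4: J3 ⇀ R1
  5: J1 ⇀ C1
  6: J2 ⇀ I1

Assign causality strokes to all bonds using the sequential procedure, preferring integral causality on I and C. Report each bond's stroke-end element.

#3 →Sf1  (Sf1 fixes flow; stroke at Sf1)
#5 →J1  (C1: C, integral causality)
#0 →TF1  (common-e at J1 fixed by 5)
#1 →J2  (TF TF1: opposite of bond 0)
#6 →I1  (I1: I, integral causality)
#2 →J2  (J2: bond 6 brought flow, rest push out)
#4 →J3  (J3: last free bond brings effort in)

#0 →TF1
#1 →J2
#2 →J2
#3 →Sf1
#4 →J3
#5 →J1
#6 →I1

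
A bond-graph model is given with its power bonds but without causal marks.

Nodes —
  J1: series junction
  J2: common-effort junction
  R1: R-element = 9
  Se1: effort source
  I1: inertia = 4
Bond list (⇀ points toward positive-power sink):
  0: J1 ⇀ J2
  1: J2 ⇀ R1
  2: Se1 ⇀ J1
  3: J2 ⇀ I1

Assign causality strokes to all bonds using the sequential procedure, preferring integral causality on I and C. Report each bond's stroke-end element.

β2 |J1  (Se1 fixes effort; stroke away)
β0 |J2  (only one flow-in slot at J1)
β1 |R1  (J2 effort already set via bond 0)
β3 |I1  (J2: bond 0 brought effort, rest push out)

bond 0 stroke→J2
bond 1 stroke→R1
bond 2 stroke→J1
bond 3 stroke→I1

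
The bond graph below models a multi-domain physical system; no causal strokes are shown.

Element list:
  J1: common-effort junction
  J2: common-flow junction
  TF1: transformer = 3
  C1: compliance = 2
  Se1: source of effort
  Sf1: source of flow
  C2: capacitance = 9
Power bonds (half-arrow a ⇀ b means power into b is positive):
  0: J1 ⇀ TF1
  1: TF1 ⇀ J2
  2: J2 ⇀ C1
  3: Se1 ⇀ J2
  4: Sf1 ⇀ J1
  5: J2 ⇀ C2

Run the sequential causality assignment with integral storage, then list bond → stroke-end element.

#3 →J2  (source Se1 imposes e)
#4 →Sf1  (Sf1 fixes flow; stroke at Sf1)
#0 →J1  (J1 needs exactly one e-in)
#1 →TF1  (TF1 one-in-one-out from 0)
#2 →J2  (common-f at J2 fixed by 1)
#5 →J2  (1-jn J2 has f-setter on 1)

b0 |J1
b1 |TF1
b2 |J2
b3 |J2
b4 |Sf1
b5 |J2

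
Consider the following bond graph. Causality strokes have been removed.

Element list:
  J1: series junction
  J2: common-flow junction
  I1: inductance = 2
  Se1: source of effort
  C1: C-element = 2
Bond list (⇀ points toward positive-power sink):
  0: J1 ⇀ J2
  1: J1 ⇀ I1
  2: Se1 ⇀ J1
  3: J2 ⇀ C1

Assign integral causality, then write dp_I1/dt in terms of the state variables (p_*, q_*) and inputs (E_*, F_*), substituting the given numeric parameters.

b2 |J1  (Se1 fixes effort; stroke away)
b1 |I1  (I1: I, integral causality)
b0 |J1  (J1: bond 1 brought flow, rest push out)
b3 |J2  (common-f at J2 fixed by 0)

dp_I1/dt = E_Se1 - q_C1/2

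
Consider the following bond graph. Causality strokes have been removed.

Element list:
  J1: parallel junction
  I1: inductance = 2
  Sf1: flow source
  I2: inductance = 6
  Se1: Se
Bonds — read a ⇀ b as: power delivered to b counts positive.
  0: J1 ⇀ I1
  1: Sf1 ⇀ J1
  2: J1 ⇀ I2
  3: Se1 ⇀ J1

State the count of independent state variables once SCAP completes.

#1 stroke at Sf1  (Sf1 (Sf) sets flow on bond)
#3 stroke at J1  (source Se1 imposes e)
#0 stroke at I1  (J1: bond 3 brought effort, rest push out)
#2 stroke at I2  (0-jn J1 has e-setter on 3)

2  (I1, I2 all integral)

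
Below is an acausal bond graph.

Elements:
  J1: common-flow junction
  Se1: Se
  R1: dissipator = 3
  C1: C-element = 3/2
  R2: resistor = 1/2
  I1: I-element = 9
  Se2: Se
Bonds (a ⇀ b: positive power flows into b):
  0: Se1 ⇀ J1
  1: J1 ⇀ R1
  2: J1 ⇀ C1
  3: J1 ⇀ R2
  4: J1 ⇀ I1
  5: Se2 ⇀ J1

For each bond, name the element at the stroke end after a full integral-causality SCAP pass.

b0 |J1
b1 |J1
b2 |J1
b3 |J1
b4 |I1
b5 |J1

β0 →J1  (source Se1 imposes e)
β5 →J1  (Se2: effort source, stroke at far end)
β2 →J1  (C1 integral (e out))
β4 →I1  (I1: I, integral causality)
β1 →J1  (1-jn J1 has f-setter on 4)
β3 →J1  (J1: bond 4 brought flow, rest push out)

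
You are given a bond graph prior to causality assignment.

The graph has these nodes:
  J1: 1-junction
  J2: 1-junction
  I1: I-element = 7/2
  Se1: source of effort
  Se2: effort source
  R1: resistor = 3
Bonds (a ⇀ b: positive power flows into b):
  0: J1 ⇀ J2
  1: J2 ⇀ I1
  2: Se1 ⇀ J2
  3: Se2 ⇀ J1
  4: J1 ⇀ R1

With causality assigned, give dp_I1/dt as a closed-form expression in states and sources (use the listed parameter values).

b2 stroke at J2  (Se1 (Se) sets effort on bond)
b3 stroke at J1  (Se2 (Se) sets effort on bond)
b1 stroke at I1  (I1 outputs flow p/I1)
b0 stroke at J2  (J2: bond 1 brought flow, rest push out)
b4 stroke at J1  (common-f at J1 fixed by 0)

dp_I1/dt = E_Se1 + E_Se2 - 6*p_I1/7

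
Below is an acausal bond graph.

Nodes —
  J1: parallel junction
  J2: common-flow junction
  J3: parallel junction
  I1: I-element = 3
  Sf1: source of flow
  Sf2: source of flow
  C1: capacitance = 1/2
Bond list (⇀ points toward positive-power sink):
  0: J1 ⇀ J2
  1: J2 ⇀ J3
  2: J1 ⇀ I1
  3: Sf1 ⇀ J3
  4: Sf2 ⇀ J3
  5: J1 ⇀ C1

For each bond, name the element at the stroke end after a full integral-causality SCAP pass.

b3 →Sf1  (Sf1 fixes flow; stroke at Sf1)
b4 →Sf2  (source Sf2 imposes f)
b1 →J3  (J3: last free bond brings effort in)
b0 →J2  (common-f at J2 fixed by 1)
b2 →I1  (I1 integral (f out))
b5 →J1  (J1: last free bond brings effort in)

b0 stroke→J2
b1 stroke→J3
b2 stroke→I1
b3 stroke→Sf1
b4 stroke→Sf2
b5 stroke→J1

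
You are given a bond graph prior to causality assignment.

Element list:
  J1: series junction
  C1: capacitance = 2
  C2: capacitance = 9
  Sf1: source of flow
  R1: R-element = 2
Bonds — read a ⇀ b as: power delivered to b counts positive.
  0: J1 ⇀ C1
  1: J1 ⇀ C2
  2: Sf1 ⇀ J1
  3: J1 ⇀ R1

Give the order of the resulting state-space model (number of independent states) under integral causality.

bond 2 stroke→Sf1  (source Sf1 imposes f)
bond 0 stroke→J1  (J1: bond 2 brought flow, rest push out)
bond 1 stroke→J1  (1-jn J1 has f-setter on 2)
bond 3 stroke→J1  (J1: bond 2 brought flow, rest push out)

2  (C1, C2 all integral)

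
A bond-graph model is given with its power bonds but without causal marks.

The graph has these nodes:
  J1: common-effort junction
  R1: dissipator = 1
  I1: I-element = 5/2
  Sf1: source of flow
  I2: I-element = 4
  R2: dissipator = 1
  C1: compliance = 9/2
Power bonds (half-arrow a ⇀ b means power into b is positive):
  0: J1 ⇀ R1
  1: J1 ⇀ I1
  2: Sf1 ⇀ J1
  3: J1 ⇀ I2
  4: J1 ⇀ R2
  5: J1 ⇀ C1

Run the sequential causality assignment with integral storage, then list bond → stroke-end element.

β2 →Sf1  (Sf1 fixes flow; stroke at Sf1)
β1 →I1  (I1 integral (f out))
β3 →I2  (I2 integral (f out))
β5 →J1  (prefer integral on C1)
β0 →R1  (0-jn J1 has e-setter on 5)
β4 →R2  (J1 effort already set via bond 5)

β0 |R1
β1 |I1
β2 |Sf1
β3 |I2
β4 |R2
β5 |J1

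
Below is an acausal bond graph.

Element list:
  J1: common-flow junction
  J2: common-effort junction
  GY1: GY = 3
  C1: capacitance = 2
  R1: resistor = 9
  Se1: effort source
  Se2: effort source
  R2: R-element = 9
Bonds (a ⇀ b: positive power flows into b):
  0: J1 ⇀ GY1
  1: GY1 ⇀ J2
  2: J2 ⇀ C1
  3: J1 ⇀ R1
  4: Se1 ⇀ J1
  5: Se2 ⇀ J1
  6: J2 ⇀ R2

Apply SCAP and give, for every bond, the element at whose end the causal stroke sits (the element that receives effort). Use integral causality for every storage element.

b4 stroke→J1  (Se1 (Se) sets effort on bond)
b5 stroke→J1  (Se2 (Se) sets effort on bond)
b2 stroke→J2  (prefer integral on C1)
b1 stroke→GY1  (J2 effort already set via bond 2)
b6 stroke→R2  (J2: bond 2 brought effort, rest push out)
b0 stroke→GY1  (GY1 both-in/both-out from 1)
b3 stroke→J1  (J1: bond 0 brought flow, rest push out)

#0 →GY1
#1 →GY1
#2 →J2
#3 →J1
#4 →J1
#5 →J1
#6 →R2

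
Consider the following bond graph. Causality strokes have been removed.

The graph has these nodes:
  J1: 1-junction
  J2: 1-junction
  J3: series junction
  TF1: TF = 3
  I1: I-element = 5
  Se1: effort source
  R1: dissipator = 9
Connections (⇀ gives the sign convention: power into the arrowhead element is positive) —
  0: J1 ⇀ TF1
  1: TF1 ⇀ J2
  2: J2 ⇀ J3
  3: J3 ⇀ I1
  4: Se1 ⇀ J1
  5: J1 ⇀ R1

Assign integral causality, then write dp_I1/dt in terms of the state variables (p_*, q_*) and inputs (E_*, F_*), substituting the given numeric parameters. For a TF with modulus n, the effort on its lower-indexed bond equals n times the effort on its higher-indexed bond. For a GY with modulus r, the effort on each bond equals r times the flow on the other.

dp_I1/dt = E_Se1/3 - p_I1/5

bond 4 stroke→J1  (Se1 (Se) sets effort on bond)
bond 3 stroke→I1  (prefer integral on I1)
bond 2 stroke→J3  (1-jn J3 has f-setter on 3)
bond 1 stroke→J2  (J2: bond 2 brought flow, rest push out)
bond 0 stroke→TF1  (TF TF1: opposite of bond 1)
bond 5 stroke→J1  (common-f at J1 fixed by 0)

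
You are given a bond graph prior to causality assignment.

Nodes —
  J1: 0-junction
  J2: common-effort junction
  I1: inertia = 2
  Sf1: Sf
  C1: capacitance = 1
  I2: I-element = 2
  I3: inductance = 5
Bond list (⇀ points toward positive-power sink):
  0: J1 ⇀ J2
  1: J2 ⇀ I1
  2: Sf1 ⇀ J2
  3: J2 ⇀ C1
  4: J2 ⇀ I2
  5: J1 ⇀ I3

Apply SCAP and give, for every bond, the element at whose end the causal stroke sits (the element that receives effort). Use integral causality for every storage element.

b0 |J1
b1 |I1
b2 |Sf1
b3 |J2
b4 |I2
b5 |I3

bond 2 stroke at Sf1  (source Sf1 imposes f)
bond 1 stroke at I1  (I1: I, integral causality)
bond 3 stroke at J2  (C1 integral (e out))
bond 0 stroke at J1  (J2 effort already set via bond 3)
bond 4 stroke at I2  (J2: bond 3 brought effort, rest push out)
bond 5 stroke at I3  (common-e at J1 fixed by 0)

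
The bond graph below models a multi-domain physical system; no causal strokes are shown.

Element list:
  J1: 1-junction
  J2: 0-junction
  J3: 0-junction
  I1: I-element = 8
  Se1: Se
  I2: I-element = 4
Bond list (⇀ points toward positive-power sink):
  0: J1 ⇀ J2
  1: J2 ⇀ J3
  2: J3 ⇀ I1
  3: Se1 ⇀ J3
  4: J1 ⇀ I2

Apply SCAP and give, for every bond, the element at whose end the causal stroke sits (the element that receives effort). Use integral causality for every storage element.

#0 stroke at J1
#1 stroke at J2
#2 stroke at I1
#3 stroke at J3
#4 stroke at I2

#3 stroke→J3  (Se1 fixes effort; stroke away)
#1 stroke→J2  (J3: bond 3 brought effort, rest push out)
#2 stroke→I1  (common-e at J3 fixed by 3)
#0 stroke→J1  (J2: bond 1 brought effort, rest push out)
#4 stroke→I2  (J1: last free bond brings flow in)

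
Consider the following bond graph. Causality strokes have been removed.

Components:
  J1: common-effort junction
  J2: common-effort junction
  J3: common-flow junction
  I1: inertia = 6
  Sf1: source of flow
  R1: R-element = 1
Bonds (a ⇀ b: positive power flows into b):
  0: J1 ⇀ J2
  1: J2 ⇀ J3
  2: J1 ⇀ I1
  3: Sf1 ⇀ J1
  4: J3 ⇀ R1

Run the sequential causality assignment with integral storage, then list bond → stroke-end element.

bond 3 →Sf1  (Sf1: flow source, stroke at near end)
bond 2 →I1  (I1 outputs flow p/I1)
bond 0 →J1  (J1: last free bond brings effort in)
bond 1 →J2  (J2: last free bond brings effort in)
bond 4 →J3  (J3: bond 1 brought flow, rest push out)

β0 |J1
β1 |J2
β2 |I1
β3 |Sf1
β4 |J3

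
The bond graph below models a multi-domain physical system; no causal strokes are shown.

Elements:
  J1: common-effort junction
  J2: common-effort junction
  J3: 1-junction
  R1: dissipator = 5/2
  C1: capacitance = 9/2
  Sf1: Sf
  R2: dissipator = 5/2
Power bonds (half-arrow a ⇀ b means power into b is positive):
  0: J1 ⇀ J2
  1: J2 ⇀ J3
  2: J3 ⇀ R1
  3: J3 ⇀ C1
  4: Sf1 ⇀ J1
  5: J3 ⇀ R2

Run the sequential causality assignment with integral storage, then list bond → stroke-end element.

b4 stroke at Sf1  (Sf1: flow source, stroke at near end)
b0 stroke at J1  (only one effort-in slot at J1)
b1 stroke at J2  (J2: last free bond brings effort in)
b2 stroke at J3  (J3 flow already set via bond 1)
b3 stroke at J3  (common-f at J3 fixed by 1)
b5 stroke at J3  (common-f at J3 fixed by 1)

#0 stroke at J1
#1 stroke at J2
#2 stroke at J3
#3 stroke at J3
#4 stroke at Sf1
#5 stroke at J3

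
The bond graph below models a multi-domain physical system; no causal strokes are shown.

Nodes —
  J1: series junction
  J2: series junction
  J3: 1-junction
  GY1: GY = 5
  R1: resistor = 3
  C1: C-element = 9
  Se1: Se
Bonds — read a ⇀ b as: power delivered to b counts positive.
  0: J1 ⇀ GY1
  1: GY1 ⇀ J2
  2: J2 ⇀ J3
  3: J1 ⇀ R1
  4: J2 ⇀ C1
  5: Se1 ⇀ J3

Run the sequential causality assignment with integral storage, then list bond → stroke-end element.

b0 |GY1
b1 |GY1
b2 |J2
b3 |J1
b4 |J2
b5 |J3

bond 5 |J3  (source Se1 imposes e)
bond 2 |J2  (only one flow-in slot at J3)
bond 4 |J2  (C1: C, integral causality)
bond 1 |GY1  (only one flow-in slot at J2)
bond 0 |GY1  (GY1: gyrator matches bond 1)
bond 3 |J1  (common-f at J1 fixed by 0)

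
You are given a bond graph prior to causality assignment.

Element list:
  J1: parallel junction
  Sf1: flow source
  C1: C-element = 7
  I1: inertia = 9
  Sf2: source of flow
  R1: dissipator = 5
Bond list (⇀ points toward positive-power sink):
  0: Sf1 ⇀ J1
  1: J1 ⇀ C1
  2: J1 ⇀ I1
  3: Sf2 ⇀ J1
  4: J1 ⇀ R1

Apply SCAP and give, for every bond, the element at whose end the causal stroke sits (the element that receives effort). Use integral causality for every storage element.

b0 |Sf1
b1 |J1
b2 |I1
b3 |Sf2
b4 |R1

b0 →Sf1  (source Sf1 imposes f)
b3 →Sf2  (Sf2 (Sf) sets flow on bond)
b1 →J1  (prefer integral on C1)
b2 →I1  (0-jn J1 has e-setter on 1)
b4 →R1  (common-e at J1 fixed by 1)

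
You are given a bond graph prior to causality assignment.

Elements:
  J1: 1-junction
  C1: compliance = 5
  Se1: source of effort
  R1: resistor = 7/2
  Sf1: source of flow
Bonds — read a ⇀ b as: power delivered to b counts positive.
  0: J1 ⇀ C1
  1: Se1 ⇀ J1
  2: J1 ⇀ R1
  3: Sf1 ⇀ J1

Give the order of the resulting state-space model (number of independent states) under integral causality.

1  (C1 all integral)

b1 |J1  (source Se1 imposes e)
b3 |Sf1  (source Sf1 imposes f)
b0 |J1  (1-jn J1 has f-setter on 3)
b2 |J1  (common-f at J1 fixed by 3)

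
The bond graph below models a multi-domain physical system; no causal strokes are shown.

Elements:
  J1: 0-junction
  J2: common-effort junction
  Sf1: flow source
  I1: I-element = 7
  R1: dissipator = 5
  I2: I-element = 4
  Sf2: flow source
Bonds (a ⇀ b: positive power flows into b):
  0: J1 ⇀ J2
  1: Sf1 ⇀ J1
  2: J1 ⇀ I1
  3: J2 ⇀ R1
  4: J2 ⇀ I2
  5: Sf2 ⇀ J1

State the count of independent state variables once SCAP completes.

#1 |Sf1  (source Sf1 imposes f)
#5 |Sf2  (Sf2: flow source, stroke at near end)
#2 |I1  (prefer integral on I1)
#0 |J1  (closing 0-jn rule on J1)
#4 |I2  (prefer integral on I2)
#3 |J2  (J2 needs exactly one e-in)

2  (I1, I2 all integral)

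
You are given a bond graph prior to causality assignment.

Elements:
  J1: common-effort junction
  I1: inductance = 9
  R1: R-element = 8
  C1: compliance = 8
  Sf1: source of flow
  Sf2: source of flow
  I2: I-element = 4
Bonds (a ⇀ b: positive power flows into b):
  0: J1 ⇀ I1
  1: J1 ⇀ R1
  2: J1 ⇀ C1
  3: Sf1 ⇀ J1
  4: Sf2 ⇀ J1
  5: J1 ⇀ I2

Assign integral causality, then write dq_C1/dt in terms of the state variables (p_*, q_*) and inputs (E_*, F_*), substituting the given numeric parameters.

dq_C1/dt = F_Sf1 + F_Sf2 - p_I1/9 - p_I2/4 - q_C1/64

b3 |Sf1  (Sf1 fixes flow; stroke at Sf1)
b4 |Sf2  (source Sf2 imposes f)
b0 |I1  (I1 integral (f out))
b2 |J1  (C1: C, integral causality)
b1 |R1  (0-jn J1 has e-setter on 2)
b5 |I2  (J1 effort already set via bond 2)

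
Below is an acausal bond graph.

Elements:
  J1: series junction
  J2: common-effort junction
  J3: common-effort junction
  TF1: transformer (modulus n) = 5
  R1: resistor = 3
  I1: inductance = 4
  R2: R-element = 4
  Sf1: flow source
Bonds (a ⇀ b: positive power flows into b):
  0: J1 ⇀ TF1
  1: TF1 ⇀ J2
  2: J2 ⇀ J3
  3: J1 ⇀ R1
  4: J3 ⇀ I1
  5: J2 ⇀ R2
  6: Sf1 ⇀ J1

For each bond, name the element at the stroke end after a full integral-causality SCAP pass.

#0 stroke at J1
#1 stroke at TF1
#2 stroke at J3
#3 stroke at J1
#4 stroke at I1
#5 stroke at J2
#6 stroke at Sf1

bond 6 |Sf1  (Sf1: flow source, stroke at near end)
bond 0 |J1  (1-jn J1 has f-setter on 6)
bond 3 |J1  (J1 flow already set via bond 6)
bond 1 |TF1  (TF1: transformer flips bond 0)
bond 4 |I1  (prefer integral on I1)
bond 2 |J3  (J3 needs exactly one e-in)
bond 5 |J2  (only one effort-in slot at J2)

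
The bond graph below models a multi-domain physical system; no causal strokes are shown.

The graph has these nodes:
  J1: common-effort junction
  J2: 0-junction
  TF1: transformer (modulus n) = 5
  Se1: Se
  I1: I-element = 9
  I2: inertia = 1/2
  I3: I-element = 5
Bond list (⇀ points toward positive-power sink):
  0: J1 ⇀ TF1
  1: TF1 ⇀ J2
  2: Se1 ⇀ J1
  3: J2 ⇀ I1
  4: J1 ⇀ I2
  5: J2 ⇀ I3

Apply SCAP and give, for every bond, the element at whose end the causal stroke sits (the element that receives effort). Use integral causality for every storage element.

β2 →J1  (Se1: effort source, stroke at far end)
β0 →TF1  (J1 effort already set via bond 2)
β4 →I2  (0-jn J1 has e-setter on 2)
β1 →J2  (TF1 one-in-one-out from 0)
β3 →I1  (0-jn J2 has e-setter on 1)
β5 →I3  (J2: bond 1 brought effort, rest push out)

b0 →TF1
b1 →J2
b2 →J1
b3 →I1
b4 →I2
b5 →I3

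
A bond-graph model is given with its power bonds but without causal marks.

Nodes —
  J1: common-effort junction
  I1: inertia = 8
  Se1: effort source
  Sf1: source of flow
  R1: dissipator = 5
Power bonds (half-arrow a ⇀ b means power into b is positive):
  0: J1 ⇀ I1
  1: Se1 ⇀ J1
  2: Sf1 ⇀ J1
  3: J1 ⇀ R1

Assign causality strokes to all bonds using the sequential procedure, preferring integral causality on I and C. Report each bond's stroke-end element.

#1 stroke at J1  (Se1: effort source, stroke at far end)
#2 stroke at Sf1  (Sf1 (Sf) sets flow on bond)
#0 stroke at I1  (common-e at J1 fixed by 1)
#3 stroke at R1  (J1: bond 1 brought effort, rest push out)

#0 |I1
#1 |J1
#2 |Sf1
#3 |R1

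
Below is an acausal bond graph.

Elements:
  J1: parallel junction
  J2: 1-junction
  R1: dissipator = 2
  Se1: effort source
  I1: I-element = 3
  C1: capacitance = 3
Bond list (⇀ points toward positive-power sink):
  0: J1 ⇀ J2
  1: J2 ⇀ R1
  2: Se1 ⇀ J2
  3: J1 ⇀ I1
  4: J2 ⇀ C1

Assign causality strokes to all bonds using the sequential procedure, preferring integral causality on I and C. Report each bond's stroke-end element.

β0 →J1
β1 →J2
β2 →J2
β3 →I1
β4 →J2

bond 2 stroke at J2  (Se1 (Se) sets effort on bond)
bond 3 stroke at I1  (I1 outputs flow p/I1)
bond 0 stroke at J1  (J1 needs exactly one e-in)
bond 1 stroke at J2  (1-jn J2 has f-setter on 0)
bond 4 stroke at J2  (1-jn J2 has f-setter on 0)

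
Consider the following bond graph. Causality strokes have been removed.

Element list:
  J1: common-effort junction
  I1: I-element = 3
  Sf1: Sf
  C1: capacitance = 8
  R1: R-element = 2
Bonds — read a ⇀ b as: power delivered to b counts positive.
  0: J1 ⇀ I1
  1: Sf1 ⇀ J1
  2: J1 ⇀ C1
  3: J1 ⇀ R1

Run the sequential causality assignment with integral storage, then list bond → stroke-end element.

bond 1 stroke→Sf1  (Sf1 fixes flow; stroke at Sf1)
bond 0 stroke→I1  (I1: I, integral causality)
bond 2 stroke→J1  (prefer integral on C1)
bond 3 stroke→R1  (common-e at J1 fixed by 2)

b0 stroke→I1
b1 stroke→Sf1
b2 stroke→J1
b3 stroke→R1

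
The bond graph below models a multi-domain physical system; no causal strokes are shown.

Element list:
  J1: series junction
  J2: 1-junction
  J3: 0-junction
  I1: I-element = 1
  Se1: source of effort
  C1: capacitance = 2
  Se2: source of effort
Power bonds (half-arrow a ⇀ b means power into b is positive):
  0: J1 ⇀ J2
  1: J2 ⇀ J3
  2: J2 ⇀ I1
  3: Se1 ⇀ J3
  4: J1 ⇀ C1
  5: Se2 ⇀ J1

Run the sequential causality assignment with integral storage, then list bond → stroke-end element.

β0 |J2
β1 |J2
β2 |I1
β3 |J3
β4 |J1
β5 |J1

b3 |J3  (Se1 fixes effort; stroke away)
b5 |J1  (Se2: effort source, stroke at far end)
b1 |J2  (J3: bond 3 brought effort, rest push out)
b2 |I1  (prefer integral on I1)
b0 |J2  (common-f at J2 fixed by 2)
b4 |J1  (common-f at J1 fixed by 0)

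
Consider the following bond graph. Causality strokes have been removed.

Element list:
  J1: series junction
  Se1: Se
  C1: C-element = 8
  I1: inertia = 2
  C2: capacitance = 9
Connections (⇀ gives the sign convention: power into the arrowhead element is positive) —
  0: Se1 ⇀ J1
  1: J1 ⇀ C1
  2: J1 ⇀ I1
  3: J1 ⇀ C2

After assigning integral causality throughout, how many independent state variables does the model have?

3  (C1, C2, I1 all integral)

bond 0 →J1  (source Se1 imposes e)
bond 1 →J1  (C1: C, integral causality)
bond 2 →I1  (I1 integral (f out))
bond 3 →J1  (1-jn J1 has f-setter on 2)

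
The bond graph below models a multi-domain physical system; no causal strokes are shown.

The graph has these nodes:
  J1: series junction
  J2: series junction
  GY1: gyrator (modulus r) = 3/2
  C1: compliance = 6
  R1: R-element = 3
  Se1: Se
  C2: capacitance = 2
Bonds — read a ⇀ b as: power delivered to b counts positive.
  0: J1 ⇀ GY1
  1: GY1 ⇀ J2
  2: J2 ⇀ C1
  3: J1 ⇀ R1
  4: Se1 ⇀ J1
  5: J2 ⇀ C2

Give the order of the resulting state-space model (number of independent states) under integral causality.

2  (C1, C2 all integral)

b4 stroke at J1  (source Se1 imposes e)
b2 stroke at J2  (C1: C, integral causality)
b5 stroke at J2  (C2 outputs effort q/C2)
b1 stroke at GY1  (J2 needs exactly one f-in)
b0 stroke at GY1  (GY1 both-in/both-out from 1)
b3 stroke at J1  (J1 flow already set via bond 0)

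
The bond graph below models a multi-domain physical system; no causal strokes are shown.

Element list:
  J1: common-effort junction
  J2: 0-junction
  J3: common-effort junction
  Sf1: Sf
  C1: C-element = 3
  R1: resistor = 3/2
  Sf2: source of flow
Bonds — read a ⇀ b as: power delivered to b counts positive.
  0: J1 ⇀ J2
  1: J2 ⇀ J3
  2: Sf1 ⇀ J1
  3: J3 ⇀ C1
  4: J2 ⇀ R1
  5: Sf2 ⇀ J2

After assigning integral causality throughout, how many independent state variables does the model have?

1  (C1 all integral)

bond 2 |Sf1  (Sf1 (Sf) sets flow on bond)
bond 5 |Sf2  (Sf2: flow source, stroke at near end)
bond 0 |J1  (only one effort-in slot at J1)
bond 3 |J3  (prefer integral on C1)
bond 1 |J2  (J3 effort already set via bond 3)
bond 4 |R1  (J2 effort already set via bond 1)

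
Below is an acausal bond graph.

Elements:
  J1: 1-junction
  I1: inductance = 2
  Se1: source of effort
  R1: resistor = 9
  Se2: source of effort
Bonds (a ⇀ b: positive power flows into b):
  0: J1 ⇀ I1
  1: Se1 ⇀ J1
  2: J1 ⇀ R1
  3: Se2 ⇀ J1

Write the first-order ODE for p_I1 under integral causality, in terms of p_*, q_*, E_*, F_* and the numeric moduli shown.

dp_I1/dt = E_Se1 + E_Se2 - 9*p_I1/2

#1 stroke at J1  (Se1: effort source, stroke at far end)
#3 stroke at J1  (Se2 fixes effort; stroke away)
#0 stroke at I1  (I1: I, integral causality)
#2 stroke at J1  (J1 flow already set via bond 0)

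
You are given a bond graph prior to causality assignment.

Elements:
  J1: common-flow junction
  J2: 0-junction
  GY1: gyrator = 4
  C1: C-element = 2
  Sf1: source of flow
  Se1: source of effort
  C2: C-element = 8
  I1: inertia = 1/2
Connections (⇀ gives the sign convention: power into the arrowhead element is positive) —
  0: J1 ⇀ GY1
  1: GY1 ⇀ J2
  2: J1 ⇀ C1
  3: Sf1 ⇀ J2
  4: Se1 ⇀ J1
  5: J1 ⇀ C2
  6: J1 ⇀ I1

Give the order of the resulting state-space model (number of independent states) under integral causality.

#3 |Sf1  (source Sf1 imposes f)
#4 |J1  (source Se1 imposes e)
#1 |J2  (J2: last free bond brings effort in)
#0 |J1  (GY1 both-in/both-out from 1)
#2 |J1  (C1: C, integral causality)
#5 |J1  (C2 outputs effort q/C2)
#6 |I1  (J1 needs exactly one f-in)

3  (C1, C2, I1 all integral)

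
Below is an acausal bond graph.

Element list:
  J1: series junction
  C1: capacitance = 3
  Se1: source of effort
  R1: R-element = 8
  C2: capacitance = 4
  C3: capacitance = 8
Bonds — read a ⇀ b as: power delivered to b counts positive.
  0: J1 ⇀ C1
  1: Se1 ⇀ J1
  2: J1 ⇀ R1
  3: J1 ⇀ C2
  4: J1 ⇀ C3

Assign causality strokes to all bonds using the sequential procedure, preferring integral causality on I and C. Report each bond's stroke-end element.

b0 stroke at J1
b1 stroke at J1
b2 stroke at R1
b3 stroke at J1
b4 stroke at J1

b1 →J1  (Se1 (Se) sets effort on bond)
b0 →J1  (C1: C, integral causality)
b3 →J1  (C2: C, integral causality)
b4 →J1  (C3: C, integral causality)
b2 →R1  (only one flow-in slot at J1)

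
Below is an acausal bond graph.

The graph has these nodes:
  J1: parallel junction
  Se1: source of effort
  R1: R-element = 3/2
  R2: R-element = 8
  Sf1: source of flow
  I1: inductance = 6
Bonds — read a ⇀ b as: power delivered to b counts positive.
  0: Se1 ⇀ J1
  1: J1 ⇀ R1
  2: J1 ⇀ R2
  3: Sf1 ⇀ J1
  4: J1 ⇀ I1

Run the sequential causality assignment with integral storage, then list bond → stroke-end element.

bond 0 |J1  (source Se1 imposes e)
bond 3 |Sf1  (Sf1: flow source, stroke at near end)
bond 1 |R1  (J1 effort already set via bond 0)
bond 2 |R2  (0-jn J1 has e-setter on 0)
bond 4 |I1  (0-jn J1 has e-setter on 0)

bond 0 →J1
bond 1 →R1
bond 2 →R2
bond 3 →Sf1
bond 4 →I1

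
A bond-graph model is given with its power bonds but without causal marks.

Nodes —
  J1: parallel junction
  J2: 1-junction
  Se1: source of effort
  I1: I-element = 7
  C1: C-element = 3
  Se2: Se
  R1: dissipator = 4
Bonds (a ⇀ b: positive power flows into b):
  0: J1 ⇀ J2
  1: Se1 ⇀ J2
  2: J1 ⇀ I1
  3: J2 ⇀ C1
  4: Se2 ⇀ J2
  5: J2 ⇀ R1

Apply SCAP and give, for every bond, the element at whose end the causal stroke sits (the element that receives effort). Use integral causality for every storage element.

#0 |J1
#1 |J2
#2 |I1
#3 |J2
#4 |J2
#5 |J2

b1 stroke→J2  (Se1 fixes effort; stroke away)
b4 stroke→J2  (source Se2 imposes e)
b2 stroke→I1  (prefer integral on I1)
b0 stroke→J1  (J1: last free bond brings effort in)
b3 stroke→J2  (J2 flow already set via bond 0)
b5 stroke→J2  (common-f at J2 fixed by 0)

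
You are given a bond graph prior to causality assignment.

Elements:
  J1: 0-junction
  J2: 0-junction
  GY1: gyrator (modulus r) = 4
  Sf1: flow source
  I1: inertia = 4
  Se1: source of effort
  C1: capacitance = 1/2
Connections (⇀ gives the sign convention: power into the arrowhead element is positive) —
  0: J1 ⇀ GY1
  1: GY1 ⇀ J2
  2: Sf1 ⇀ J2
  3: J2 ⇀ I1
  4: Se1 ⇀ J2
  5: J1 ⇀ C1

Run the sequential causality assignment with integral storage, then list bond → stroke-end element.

#0 →GY1
#1 →GY1
#2 →Sf1
#3 →I1
#4 →J2
#5 →J1

b2 |Sf1  (source Sf1 imposes f)
b4 |J2  (Se1 fixes effort; stroke away)
b1 |GY1  (J2: bond 4 brought effort, rest push out)
b3 |I1  (common-e at J2 fixed by 4)
b0 |GY1  (through GY1, causality inverts; strokes same side of GY1)
b5 |J1  (J1 needs exactly one e-in)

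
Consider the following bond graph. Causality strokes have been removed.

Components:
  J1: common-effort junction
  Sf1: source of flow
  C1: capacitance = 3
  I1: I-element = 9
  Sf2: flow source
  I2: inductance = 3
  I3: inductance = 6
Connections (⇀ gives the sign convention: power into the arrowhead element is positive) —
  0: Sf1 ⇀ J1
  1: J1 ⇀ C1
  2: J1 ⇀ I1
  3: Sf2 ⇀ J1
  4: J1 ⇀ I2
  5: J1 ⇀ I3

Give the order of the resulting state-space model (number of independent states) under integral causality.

#0 stroke→Sf1  (Sf1: flow source, stroke at near end)
#3 stroke→Sf2  (Sf2 (Sf) sets flow on bond)
#1 stroke→J1  (C1: C, integral causality)
#2 stroke→I1  (common-e at J1 fixed by 1)
#4 stroke→I2  (J1 effort already set via bond 1)
#5 stroke→I3  (J1 effort already set via bond 1)

4  (C1, I1, I2, I3 all integral)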